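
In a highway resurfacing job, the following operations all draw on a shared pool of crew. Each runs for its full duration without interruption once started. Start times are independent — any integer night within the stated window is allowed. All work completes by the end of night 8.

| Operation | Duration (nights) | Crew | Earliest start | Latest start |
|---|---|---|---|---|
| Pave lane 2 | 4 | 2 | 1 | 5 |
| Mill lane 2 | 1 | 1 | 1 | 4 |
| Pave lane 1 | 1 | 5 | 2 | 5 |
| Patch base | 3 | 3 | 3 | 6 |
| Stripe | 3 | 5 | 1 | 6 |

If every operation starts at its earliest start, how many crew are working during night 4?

5

At early start, night 4 has: Pave lane 2, Patch base.
Demand: 2 + 3 = 5.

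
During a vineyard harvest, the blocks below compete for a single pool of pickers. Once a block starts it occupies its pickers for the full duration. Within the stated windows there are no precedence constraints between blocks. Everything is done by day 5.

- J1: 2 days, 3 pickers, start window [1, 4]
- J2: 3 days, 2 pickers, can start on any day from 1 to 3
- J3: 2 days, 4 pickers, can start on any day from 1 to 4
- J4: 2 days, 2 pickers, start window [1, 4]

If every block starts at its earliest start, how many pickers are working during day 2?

At early start, day 2 has: J1, J2, J3, J4.
Demand: 3 + 2 + 4 + 2 = 11.

11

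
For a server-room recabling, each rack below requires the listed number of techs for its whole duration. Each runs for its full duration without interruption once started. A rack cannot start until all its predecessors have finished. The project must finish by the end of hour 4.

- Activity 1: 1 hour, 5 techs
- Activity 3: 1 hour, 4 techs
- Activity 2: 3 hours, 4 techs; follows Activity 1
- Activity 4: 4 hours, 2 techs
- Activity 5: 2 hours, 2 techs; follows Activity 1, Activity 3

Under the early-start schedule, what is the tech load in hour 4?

At early start, hour 4 has: Activity 2, Activity 4.
Demand: 4 + 2 = 6.

6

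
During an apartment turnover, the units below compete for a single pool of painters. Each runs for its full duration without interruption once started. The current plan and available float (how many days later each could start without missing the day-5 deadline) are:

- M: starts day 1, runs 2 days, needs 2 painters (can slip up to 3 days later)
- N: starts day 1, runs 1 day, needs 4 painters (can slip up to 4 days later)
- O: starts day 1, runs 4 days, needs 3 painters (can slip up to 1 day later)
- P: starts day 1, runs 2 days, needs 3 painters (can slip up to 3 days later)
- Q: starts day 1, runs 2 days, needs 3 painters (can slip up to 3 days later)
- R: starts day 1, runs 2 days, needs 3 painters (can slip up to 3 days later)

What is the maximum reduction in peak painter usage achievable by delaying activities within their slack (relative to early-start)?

9

Early-start peak: d1:18  d2:14  d3:3  d4:3  d5:0 ⇒ 18.
Leveled (M@1, N@1, O@1, P@2, Q@3, R@4): d1:9  d2:8  d3:9  d4:9  d5:3 ⇒ 9.
Reduction 18 − 9 = 9.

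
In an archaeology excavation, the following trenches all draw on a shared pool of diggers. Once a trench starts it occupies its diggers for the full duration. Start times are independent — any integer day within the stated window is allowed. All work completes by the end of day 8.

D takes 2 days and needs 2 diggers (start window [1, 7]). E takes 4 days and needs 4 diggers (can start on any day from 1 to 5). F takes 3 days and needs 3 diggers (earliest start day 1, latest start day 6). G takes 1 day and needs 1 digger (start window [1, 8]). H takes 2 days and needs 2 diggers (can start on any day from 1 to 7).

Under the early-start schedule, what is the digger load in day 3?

7

At early start, day 3 has: E, F.
Demand: 4 + 3 = 7.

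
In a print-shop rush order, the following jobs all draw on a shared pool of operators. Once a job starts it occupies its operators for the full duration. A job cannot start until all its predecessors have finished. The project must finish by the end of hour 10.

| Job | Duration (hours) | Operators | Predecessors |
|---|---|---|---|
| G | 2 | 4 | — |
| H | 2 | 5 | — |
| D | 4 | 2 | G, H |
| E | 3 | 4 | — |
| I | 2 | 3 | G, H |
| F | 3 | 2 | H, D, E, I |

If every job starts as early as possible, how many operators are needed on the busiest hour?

Early-start schedule: G@1, H@1, D@3, E@1, I@3, F@7.
Load per hour: hour 1: 13, hour 2: 13, hour 3: 9, hour 4: 5, hour 5: 2, hour 6: 2, hour 7: 2, hour 8: 2, hour 9: 2, hour 10: 0.
Peak is 13.

13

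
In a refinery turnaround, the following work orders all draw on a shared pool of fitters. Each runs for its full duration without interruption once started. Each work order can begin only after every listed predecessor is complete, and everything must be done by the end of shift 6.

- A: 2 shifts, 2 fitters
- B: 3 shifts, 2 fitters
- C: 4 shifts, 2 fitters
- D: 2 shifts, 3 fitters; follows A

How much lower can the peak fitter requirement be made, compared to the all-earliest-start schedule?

2

Early-start peak: s1:6  s2:6  s3:7  s4:5  s5:0  s6:0 ⇒ 7.
Leveled (A@1, B@1, C@3, D@4): s1:4  s2:4  s3:4  s4:5  s5:5  s6:2 ⇒ 5.
Reduction 7 − 5 = 2.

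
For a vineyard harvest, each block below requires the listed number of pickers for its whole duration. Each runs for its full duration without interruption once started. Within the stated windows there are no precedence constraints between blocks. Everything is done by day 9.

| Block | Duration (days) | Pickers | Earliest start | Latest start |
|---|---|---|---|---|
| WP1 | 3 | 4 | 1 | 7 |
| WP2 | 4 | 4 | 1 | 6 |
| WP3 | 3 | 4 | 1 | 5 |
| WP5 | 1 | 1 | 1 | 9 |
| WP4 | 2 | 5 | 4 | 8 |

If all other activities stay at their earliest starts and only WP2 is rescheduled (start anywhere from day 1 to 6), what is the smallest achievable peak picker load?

9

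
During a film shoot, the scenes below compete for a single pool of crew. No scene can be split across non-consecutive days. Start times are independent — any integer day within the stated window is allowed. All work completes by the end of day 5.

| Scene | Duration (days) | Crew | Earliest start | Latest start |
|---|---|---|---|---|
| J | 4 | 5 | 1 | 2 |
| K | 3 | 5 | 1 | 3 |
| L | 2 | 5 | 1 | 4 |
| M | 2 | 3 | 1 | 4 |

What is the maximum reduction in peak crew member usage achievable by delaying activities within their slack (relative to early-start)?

Early-start peak: d1:18  d2:18  d3:10  d4:5  d5:0 ⇒ 18.
Leveled (J@1, K@1, L@4, M@1): d1:13  d2:13  d3:10  d4:10  d5:5 ⇒ 13.
Reduction 18 − 13 = 5.

5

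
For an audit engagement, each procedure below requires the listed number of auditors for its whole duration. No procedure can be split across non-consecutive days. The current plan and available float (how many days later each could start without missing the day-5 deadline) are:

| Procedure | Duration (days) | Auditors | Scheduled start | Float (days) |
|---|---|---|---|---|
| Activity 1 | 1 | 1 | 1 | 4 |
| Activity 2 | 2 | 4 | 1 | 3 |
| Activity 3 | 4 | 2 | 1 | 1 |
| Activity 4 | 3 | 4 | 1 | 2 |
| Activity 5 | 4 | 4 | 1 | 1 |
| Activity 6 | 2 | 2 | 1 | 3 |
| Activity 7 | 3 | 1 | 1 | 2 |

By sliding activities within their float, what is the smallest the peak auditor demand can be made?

12

Early-start (Activity 1@1, Activity 2@1, Activity 3@1, Activity 4@1, Activity 5@1, Activity 6@1, Activity 7@1) gives peak 18: d1:18  d2:17  d3:11  d4:6  d5:0.
Shift Activity 4→3, Activity 6→4.
Schedule Activity 1@1, Activity 2@1, Activity 3@1, Activity 4@3, Activity 5@1, Activity 6@4, Activity 7@1: d1:12  d2:11  d3:11  d4:12  d5:6 — peak 12.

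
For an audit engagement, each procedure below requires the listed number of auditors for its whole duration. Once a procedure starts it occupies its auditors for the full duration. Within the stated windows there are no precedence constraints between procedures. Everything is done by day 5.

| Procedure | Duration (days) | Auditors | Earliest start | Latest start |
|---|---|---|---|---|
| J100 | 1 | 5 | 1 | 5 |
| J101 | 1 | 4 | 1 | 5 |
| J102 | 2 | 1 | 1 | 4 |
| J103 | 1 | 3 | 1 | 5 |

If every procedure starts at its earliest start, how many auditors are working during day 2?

At early start, day 2 has: J102.
Demand: 1 = 1.

1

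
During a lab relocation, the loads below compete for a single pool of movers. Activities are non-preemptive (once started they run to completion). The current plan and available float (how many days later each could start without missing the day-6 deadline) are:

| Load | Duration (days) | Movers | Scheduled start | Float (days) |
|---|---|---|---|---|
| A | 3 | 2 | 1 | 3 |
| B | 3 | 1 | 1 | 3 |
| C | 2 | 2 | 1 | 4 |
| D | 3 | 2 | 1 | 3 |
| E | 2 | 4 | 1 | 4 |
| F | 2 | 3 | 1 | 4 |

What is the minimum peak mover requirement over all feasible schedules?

Early-start (A@1, B@1, C@1, D@1, E@1, F@1) gives peak 14: d1:14  d2:14  d3:5  d4:0  d5:0  d6:0.
Shift D→4, E→5, F→3.
Schedule A@1, B@1, C@1, D@4, E@5, F@3: d1:5  d2:5  d3:6  d4:5  d5:6  d6:6 — peak 6.
Total mover-days = 33 over 6 days ⇒ peak ≥ ⌈33/6⌉ = 6, so 6 is optimal.

6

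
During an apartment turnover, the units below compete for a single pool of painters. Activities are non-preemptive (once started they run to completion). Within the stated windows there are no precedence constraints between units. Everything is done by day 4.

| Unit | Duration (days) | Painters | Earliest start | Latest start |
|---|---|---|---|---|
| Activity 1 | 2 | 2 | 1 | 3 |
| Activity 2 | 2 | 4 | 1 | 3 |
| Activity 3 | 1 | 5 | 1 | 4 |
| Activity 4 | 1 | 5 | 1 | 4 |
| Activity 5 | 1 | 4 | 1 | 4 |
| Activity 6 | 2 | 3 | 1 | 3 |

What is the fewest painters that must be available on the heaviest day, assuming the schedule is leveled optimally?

9

Early-start (Activity 1@1, Activity 2@1, Activity 3@1, Activity 4@1, Activity 5@1, Activity 6@1) gives peak 23: d1:23  d2:9  d3:0  d4:0.
Shift Activity 3→3, Activity 4→4, Activity 5→3.
Schedule Activity 1@1, Activity 2@1, Activity 3@3, Activity 4@4, Activity 5@3, Activity 6@1: d1:9  d2:9  d3:9  d4:5 — peak 9.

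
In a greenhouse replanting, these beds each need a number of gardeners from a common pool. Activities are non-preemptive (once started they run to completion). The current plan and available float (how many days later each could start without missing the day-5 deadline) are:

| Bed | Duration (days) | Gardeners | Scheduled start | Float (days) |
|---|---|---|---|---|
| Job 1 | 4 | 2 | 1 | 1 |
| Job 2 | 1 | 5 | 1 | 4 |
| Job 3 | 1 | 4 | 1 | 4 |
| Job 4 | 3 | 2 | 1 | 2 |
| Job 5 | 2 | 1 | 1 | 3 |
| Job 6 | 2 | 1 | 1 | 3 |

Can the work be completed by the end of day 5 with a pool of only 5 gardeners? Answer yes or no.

Total gardener-days = 27; over 5 days the average is 27/5 > 5, so some day must exceed 5.

no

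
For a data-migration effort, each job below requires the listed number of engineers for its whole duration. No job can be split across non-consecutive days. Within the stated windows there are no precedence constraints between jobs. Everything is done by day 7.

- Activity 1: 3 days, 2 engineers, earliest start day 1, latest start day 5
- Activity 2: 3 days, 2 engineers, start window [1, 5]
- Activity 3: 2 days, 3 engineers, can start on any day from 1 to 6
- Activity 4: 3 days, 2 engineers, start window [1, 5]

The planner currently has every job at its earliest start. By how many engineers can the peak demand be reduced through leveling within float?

4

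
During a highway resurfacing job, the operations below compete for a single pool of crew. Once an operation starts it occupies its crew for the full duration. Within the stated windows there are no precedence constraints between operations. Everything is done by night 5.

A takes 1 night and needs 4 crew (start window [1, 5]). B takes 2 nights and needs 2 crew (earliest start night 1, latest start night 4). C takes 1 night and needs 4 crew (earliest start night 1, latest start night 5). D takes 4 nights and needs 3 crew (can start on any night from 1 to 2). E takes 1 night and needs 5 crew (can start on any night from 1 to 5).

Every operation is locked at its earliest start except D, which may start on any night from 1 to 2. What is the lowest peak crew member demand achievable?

15

D@1: n1:18  n2:5  n3:3  n4:3  n5:0 → peak 18
D@2: n1:15  n2:5  n3:3  n4:3  n5:3 → peak 15
Best is D@2, peak 15.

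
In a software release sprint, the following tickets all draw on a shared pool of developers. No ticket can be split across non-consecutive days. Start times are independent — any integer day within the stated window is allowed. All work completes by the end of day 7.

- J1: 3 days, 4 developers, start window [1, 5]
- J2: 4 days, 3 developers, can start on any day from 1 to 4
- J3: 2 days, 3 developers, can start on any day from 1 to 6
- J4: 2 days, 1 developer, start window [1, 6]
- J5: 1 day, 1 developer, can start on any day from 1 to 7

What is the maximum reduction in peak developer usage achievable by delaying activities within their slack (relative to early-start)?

Early-start peak: d1:12  d2:11  d3:7  d4:3  d5:0  d6:0  d7:0 ⇒ 12.
Leveled (J1@1, J2@4, J3@4, J4@1, J5@1): d1:6  d2:5  d3:4  d4:6  d5:6  d6:3  d7:3 ⇒ 6.
Reduction 12 − 6 = 6.

6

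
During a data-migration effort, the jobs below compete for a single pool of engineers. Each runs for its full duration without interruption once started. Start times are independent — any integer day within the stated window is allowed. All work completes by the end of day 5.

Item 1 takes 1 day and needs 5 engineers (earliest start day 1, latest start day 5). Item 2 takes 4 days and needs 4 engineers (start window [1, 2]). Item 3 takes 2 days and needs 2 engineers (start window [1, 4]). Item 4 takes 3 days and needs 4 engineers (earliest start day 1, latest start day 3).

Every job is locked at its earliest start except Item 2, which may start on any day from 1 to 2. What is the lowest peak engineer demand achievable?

11

Item 2@1: d1:15  d2:10  d3:8  d4:4  d5:0 → peak 15
Item 2@2: d1:11  d2:10  d3:8  d4:4  d5:4 → peak 11
Best is Item 2@2, peak 11.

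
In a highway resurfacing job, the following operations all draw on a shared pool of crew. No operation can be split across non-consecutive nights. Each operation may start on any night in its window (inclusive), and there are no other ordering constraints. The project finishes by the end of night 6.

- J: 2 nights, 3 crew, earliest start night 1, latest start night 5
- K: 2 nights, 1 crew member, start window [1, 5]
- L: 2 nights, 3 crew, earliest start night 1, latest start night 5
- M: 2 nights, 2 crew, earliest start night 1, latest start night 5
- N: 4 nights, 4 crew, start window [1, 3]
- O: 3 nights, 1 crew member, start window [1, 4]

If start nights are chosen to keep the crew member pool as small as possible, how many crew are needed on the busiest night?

Early-start (J@1, K@1, L@1, M@1, N@1, O@1) gives peak 14: n1:14  n2:14  n3:5  n4:4  n5:0  n6:0.
Shift M→3, N→3, O→3.
Schedule J@1, K@1, L@1, M@3, N@3, O@3: n1:7  n2:7  n3:7  n4:7  n5:5  n6:4 — peak 7.
Total crew member-nights = 37 over 6 nights ⇒ peak ≥ ⌈37/6⌉ = 7, so 7 is optimal.

7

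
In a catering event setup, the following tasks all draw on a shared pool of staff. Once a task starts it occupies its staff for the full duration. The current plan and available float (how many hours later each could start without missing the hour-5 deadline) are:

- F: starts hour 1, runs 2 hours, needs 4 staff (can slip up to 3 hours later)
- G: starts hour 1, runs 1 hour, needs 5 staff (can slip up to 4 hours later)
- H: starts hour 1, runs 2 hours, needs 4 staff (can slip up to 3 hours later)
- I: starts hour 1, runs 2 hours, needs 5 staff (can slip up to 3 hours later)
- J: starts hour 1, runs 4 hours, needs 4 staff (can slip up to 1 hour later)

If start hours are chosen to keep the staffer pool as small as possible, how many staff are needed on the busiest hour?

12

Early-start (F@1, G@1, H@1, I@1, J@1) gives peak 22: h1:22  h2:17  h3:4  h4:4  h5:0.
Shift H→2, I→4, J→2.
Schedule F@1, G@1, H@2, I@4, J@2: h1:9  h2:12  h3:8  h4:9  h5:9 — peak 12.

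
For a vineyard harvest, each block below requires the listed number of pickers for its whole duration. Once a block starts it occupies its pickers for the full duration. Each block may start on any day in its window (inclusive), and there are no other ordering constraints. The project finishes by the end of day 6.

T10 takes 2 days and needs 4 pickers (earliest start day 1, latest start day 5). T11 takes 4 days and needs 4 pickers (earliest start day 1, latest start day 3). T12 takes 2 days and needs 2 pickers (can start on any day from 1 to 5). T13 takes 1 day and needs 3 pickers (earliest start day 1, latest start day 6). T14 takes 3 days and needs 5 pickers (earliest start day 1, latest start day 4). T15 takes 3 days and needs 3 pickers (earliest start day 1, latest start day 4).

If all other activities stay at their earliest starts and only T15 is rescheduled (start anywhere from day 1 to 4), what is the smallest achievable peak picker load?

T15@1: d1:21  d2:18  d3:12  d4:4  d5:0  d6:0 → peak 21
T15@2: d1:18  d2:18  d3:12  d4:7  d5:0  d6:0 → peak 18
T15@3: d1:18  d2:15  d3:12  d4:7  d5:3  d6:0 → peak 18
T15@4: d1:18  d2:15  d3:9  d4:7  d5:3  d6:3 → peak 18
Best is T15@2, peak 18.

18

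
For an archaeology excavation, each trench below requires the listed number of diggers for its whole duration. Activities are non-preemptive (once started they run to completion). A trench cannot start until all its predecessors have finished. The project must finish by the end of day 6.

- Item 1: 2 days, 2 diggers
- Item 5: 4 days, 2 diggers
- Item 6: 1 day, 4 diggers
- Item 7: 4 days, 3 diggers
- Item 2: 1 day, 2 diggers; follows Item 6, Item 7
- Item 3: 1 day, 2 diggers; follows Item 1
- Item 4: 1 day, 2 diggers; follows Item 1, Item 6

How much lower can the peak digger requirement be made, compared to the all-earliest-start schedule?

Early-start peak: d1:11  d2:7  d3:9  d4:5  d5:2  d6:0 ⇒ 11.
Leveled (Item 1@1, Item 5@1, Item 6@5, Item 7@1, Item 2@6, Item 3@3, Item 4@6): d1:7  d2:7  d3:7  d4:5  d5:4  d6:4 ⇒ 7.
Reduction 11 − 7 = 4.

4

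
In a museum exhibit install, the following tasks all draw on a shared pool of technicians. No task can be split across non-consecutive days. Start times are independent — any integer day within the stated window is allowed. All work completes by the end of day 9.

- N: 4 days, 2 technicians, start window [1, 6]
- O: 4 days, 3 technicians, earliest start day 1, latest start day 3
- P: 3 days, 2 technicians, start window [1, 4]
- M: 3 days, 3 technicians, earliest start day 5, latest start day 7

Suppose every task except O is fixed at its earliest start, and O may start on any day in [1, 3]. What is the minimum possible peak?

7

O@1: d1:7  d2:7  d3:7  d4:5  d5:3  d6:3  d7:3  d8:0  d9:0 → peak 7
O@2: d1:4  d2:7  d3:7  d4:5  d5:6  d6:3  d7:3  d8:0  d9:0 → peak 7
O@3: d1:4  d2:4  d3:7  d4:5  d5:6  d6:6  d7:3  d8:0  d9:0 → peak 7
Best is O@1, peak 7.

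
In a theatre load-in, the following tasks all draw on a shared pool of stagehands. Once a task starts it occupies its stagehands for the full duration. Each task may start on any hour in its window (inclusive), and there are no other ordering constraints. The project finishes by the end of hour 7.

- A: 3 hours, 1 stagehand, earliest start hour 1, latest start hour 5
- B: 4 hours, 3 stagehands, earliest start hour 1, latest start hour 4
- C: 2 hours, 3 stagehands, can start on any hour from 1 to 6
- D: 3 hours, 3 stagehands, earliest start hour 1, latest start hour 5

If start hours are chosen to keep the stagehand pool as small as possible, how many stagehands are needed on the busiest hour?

Early-start (A@1, B@1, C@1, D@1) gives peak 10: h1:10  h2:10  h3:7  h4:3  h5:0  h6:0  h7:0.
Shift C→4, D→5.
Schedule A@1, B@1, C@4, D@5: h1:4  h2:4  h3:4  h4:6  h5:6  h6:3  h7:3 — peak 6.

6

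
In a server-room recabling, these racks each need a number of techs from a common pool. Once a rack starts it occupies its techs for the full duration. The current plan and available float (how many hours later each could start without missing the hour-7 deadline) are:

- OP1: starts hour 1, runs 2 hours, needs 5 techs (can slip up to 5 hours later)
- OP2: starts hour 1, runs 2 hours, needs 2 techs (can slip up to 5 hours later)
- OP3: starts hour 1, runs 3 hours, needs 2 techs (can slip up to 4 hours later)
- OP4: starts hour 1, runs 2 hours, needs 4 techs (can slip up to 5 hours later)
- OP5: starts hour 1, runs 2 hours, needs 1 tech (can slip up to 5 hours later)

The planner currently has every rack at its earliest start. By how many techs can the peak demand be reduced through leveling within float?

Early-start peak: h1:14  h2:14  h3:2  h4:0  h5:0  h6:0  h7:0 ⇒ 14.
Leveled (OP1@1, OP2@3, OP3@3, OP4@6, OP5@3): h1:5  h2:5  h3:5  h4:5  h5:2  h6:4  h7:4 ⇒ 5.
Reduction 14 − 5 = 9.

9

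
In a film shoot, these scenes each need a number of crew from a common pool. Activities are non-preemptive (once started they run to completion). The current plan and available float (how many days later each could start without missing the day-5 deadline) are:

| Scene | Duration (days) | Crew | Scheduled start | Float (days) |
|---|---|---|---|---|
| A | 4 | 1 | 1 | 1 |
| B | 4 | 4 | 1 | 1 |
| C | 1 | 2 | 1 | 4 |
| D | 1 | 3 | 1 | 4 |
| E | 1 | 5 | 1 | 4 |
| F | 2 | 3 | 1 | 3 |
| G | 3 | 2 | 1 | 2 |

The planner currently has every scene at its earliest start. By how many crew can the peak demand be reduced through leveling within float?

Early-start peak: d1:20  d2:10  d3:7  d4:5  d5:0 ⇒ 20.
Leveled (A@1, B@2, C@3, D@5, E@1, F@1, G@3): d1:9  d2:8  d3:9  d4:7  d5:9 ⇒ 9.
Reduction 20 − 9 = 11.

11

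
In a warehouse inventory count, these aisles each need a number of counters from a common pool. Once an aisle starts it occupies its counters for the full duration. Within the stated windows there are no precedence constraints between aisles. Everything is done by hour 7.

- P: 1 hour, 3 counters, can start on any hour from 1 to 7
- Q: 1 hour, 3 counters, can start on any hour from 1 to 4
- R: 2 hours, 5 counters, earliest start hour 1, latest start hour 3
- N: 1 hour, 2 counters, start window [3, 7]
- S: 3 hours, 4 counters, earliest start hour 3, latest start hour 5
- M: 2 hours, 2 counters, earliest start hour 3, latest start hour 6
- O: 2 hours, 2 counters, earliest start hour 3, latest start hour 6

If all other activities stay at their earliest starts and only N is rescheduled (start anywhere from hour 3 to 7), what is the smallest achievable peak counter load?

11

N@3: h1:11  h2:5  h3:10  h4:8  h5:4  h6:0  h7:0 → peak 11
N@4: h1:11  h2:5  h3:8  h4:10  h5:4  h6:0  h7:0 → peak 11
N@5: h1:11  h2:5  h3:8  h4:8  h5:6  h6:0  h7:0 → peak 11
N@6: h1:11  h2:5  h3:8  h4:8  h5:4  h6:2  h7:0 → peak 11
N@7: h1:11  h2:5  h3:8  h4:8  h5:4  h6:0  h7:2 → peak 11
Best is N@3, peak 11.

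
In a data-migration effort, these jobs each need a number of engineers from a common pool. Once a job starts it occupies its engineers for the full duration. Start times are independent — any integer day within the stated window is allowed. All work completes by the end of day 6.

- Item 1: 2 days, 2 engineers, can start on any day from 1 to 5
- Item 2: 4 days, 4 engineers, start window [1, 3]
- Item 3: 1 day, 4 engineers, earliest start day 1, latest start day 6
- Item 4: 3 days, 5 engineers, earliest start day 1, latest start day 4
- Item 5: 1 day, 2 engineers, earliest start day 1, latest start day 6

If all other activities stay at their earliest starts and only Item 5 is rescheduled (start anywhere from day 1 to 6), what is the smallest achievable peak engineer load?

15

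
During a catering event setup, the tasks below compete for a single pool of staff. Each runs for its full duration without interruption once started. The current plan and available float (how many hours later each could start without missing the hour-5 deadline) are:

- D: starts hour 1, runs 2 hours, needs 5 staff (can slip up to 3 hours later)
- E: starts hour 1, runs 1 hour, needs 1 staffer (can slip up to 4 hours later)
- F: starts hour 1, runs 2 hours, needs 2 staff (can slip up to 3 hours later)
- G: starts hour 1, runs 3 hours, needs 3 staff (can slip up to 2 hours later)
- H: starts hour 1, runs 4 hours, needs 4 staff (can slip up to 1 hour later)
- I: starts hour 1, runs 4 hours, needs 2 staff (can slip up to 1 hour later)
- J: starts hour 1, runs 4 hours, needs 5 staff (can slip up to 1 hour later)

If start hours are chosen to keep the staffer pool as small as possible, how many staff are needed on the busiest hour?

Early-start (D@1, E@1, F@1, G@1, H@1, I@1, J@1) gives peak 22: h1:22  h2:21  h3:14  h4:11  h5:0.
Shift F→3, G→3, J→2.
Schedule D@1, E@1, F@3, G@3, H@1, I@1, J@2: h1:12  h2:16  h3:16  h4:16  h5:8 — peak 16.

16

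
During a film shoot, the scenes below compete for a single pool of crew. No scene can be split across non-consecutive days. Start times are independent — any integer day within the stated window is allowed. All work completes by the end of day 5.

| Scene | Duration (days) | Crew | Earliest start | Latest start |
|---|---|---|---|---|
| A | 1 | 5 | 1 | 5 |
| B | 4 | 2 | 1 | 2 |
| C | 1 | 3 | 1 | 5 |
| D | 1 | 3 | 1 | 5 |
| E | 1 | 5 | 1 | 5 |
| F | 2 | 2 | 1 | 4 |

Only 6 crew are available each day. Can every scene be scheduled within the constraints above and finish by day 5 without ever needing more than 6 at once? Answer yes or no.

no

The minimum achievable peak is 7; 6 < 7, so no feasible schedule stays within the cap.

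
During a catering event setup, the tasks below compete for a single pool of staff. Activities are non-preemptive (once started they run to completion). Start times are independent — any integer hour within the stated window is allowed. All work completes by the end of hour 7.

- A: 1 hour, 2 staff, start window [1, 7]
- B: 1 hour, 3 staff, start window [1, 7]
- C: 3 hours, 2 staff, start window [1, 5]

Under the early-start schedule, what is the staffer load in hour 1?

At early start, hour 1 has: A, B, C.
Demand: 2 + 3 + 2 = 7.

7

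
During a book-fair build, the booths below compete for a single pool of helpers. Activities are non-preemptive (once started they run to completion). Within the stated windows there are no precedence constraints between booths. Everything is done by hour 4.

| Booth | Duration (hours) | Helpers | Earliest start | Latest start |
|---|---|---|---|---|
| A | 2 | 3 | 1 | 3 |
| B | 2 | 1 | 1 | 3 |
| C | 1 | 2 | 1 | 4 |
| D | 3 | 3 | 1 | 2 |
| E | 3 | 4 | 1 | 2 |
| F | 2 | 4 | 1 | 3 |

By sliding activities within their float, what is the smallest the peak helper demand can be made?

Early-start (A@1, B@1, C@1, D@1, E@1, F@1) gives peak 17: h1:17  h2:15  h3:7  h4:0.
Shift E→2, F→3.
Schedule A@1, B@1, C@1, D@1, E@2, F@3: h1:9  h2:11  h3:11  h4:8 — peak 11.

11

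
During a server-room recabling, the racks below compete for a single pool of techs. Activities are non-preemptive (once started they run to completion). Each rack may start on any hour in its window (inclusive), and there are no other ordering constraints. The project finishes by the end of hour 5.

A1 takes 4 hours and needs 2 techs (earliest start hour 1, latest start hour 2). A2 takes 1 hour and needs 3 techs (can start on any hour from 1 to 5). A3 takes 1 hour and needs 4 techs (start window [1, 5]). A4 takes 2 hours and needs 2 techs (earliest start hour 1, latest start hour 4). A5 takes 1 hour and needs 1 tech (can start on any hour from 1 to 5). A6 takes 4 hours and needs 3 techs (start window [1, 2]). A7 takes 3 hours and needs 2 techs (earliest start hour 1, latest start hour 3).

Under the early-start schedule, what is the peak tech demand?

17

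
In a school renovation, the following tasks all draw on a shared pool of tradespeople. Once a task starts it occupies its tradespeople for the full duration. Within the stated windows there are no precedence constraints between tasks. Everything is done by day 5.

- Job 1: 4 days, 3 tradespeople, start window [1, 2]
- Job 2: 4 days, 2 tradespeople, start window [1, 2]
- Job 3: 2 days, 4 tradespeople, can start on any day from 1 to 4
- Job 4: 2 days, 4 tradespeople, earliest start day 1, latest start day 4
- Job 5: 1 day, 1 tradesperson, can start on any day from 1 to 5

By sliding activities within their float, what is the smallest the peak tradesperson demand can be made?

Early-start (Job 1@1, Job 2@1, Job 3@1, Job 4@1, Job 5@1) gives peak 14: d1:14  d2:13  d3:5  d4:5  d5:0.
Shift Job 4→3, Job 5→5.
Schedule Job 1@1, Job 2@1, Job 3@1, Job 4@3, Job 5@5: d1:9  d2:9  d3:9  d4:9  d5:1 — peak 9.

9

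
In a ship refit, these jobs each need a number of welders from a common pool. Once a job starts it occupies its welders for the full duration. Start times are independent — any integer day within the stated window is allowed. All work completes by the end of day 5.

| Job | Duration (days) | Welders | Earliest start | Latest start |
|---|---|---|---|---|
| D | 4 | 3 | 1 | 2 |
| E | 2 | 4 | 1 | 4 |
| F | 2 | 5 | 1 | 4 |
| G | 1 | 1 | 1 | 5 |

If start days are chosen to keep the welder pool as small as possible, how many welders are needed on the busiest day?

Early-start (D@1, E@1, F@1, G@1) gives peak 13: d1:13  d2:12  d3:3  d4:3  d5:0.
Shift F→3.
Schedule D@1, E@1, F@3, G@1: d1:8  d2:7  d3:8  d4:8  d5:0 — peak 8.

8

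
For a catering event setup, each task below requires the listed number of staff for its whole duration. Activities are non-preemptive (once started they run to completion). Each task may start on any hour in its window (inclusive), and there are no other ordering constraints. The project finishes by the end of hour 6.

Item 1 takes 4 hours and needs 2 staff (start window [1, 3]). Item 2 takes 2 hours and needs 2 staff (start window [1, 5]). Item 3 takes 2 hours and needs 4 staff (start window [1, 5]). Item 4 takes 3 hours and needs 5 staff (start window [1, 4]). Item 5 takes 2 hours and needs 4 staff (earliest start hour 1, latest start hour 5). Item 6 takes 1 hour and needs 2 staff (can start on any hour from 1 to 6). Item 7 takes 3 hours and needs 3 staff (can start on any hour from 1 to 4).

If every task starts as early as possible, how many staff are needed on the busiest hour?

22

Early-start schedule: Item 1@1, Item 2@1, Item 3@1, Item 4@1, Item 5@1, Item 6@1, Item 7@1.
Load per hour: hour 1: 22, hour 2: 20, hour 3: 10, hour 4: 2, hour 5: 0, hour 6: 0.
Peak is 22.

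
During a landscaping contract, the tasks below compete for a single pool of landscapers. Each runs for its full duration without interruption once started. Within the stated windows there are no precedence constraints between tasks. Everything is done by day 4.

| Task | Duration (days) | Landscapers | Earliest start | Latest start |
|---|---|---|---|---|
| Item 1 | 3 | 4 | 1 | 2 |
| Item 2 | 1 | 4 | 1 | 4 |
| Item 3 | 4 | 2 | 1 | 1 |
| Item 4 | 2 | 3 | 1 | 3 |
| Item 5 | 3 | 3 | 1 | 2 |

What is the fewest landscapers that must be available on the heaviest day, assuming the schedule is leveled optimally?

12

Early-start (Item 1@1, Item 2@1, Item 3@1, Item 4@1, Item 5@1) gives peak 16: d1:16  d2:12  d3:9  d4:2.
Shift Item 4→2, Item 5→2.
Schedule Item 1@1, Item 2@1, Item 3@1, Item 4@2, Item 5@2: d1:10  d2:12  d3:12  d4:5 — peak 12.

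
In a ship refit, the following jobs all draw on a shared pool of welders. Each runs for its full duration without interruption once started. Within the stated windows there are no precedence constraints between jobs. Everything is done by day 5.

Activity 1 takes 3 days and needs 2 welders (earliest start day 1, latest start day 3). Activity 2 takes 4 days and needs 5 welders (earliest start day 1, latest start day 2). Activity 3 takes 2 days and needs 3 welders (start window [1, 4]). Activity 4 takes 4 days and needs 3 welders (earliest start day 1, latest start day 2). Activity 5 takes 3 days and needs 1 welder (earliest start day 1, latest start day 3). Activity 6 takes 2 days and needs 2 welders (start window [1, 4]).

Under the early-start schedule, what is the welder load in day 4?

8

At early start, day 4 has: Activity 2, Activity 4.
Demand: 5 + 3 = 8.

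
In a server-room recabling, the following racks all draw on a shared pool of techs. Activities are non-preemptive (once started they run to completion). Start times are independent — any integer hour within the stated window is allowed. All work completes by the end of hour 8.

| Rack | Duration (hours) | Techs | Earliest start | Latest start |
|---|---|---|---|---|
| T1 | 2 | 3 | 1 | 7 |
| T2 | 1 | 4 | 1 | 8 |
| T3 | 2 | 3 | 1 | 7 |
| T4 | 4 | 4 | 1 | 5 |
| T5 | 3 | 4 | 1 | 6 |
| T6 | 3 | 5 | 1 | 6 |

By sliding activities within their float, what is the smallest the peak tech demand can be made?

8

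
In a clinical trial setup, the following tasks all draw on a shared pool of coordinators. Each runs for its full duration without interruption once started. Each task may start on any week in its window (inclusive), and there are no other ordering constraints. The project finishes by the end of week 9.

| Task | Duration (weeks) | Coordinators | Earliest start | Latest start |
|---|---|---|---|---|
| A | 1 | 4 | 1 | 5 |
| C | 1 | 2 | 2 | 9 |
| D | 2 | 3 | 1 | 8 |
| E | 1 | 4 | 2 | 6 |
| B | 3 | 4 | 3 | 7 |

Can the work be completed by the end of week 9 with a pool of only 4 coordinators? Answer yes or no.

Schedule A@1, C@2, D@3, E@5, B@6: w1:4  w2:2  w3:3  w4:3  w5:4  w6:4  w7:4  w8:4  w9:0 — peak 4 ≤ 4.

yes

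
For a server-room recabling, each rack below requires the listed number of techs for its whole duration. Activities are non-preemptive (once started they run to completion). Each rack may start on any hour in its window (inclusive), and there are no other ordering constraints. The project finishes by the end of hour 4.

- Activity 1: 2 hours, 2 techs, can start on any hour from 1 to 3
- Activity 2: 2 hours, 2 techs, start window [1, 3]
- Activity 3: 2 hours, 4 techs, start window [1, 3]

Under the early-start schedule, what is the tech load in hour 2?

At early start, hour 2 has: Activity 1, Activity 2, Activity 3.
Demand: 2 + 2 + 4 = 8.

8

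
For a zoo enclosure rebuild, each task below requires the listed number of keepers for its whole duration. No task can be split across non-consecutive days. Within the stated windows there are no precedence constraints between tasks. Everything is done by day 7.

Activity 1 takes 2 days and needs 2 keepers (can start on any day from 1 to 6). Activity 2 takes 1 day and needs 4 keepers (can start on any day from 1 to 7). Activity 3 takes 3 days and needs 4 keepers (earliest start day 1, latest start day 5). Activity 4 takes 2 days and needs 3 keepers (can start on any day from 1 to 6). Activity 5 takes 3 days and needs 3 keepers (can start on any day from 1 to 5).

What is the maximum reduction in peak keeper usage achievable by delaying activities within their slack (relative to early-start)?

Early-start peak: d1:16  d2:12  d3:7  d4:0  d5:0  d6:0  d7:0 ⇒ 16.
Leveled (Activity 1@1, Activity 2@1, Activity 3@2, Activity 4@5, Activity 5@5): d1:6  d2:6  d3:4  d4:4  d5:6  d6:6  d7:3 ⇒ 6.
Reduction 16 − 6 = 10.

10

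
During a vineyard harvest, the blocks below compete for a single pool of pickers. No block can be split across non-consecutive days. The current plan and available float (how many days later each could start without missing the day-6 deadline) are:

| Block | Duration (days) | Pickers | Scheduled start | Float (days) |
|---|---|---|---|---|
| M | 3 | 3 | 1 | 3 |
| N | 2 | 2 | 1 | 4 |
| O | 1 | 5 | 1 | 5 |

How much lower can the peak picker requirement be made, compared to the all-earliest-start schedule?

Early-start peak: d1:10  d2:5  d3:3  d4:0  d5:0  d6:0 ⇒ 10.
Leveled (M@1, N@1, O@4): d1:5  d2:5  d3:3  d4:5  d5:0  d6:0 ⇒ 5.
Reduction 10 − 5 = 5.

5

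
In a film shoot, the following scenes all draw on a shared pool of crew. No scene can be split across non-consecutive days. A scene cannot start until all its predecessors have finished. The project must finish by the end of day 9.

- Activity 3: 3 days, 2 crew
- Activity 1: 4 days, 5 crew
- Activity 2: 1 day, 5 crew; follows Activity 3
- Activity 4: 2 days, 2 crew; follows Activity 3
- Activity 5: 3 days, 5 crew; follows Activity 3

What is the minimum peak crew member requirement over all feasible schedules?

Early-start (Activity 3@1, Activity 1@1, Activity 2@4, Activity 4@4, Activity 5@4) gives peak 17: d1:7  d2:7  d3:7  d4:17  d5:7  d6:5  d7:0  d8:0  d9:0.
Shift Activity 2→5, Activity 5→6.
Schedule Activity 3@1, Activity 1@1, Activity 2@5, Activity 4@4, Activity 5@6: d1:7  d2:7  d3:7  d4:7  d5:7  d6:5  d7:5  d8:5  d9:0 — peak 7.

7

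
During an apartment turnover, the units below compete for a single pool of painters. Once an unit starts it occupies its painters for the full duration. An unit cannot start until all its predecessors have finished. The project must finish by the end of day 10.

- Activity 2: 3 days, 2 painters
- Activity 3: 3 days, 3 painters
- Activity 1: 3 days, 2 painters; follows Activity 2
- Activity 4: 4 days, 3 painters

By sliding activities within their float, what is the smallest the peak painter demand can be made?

Early-start (Activity 2@1, Activity 3@1, Activity 1@4, Activity 4@1) gives peak 8: d1:8  d2:8  d3:8  d4:5  d5:2  d6:2  d7:0  d8:0  d9:0  d10:0.
Shift Activity 4→4.
Schedule Activity 2@1, Activity 3@1, Activity 1@4, Activity 4@4: d1:5  d2:5  d3:5  d4:5  d5:5  d6:5  d7:3  d8:0  d9:0  d10:0 — peak 5.

5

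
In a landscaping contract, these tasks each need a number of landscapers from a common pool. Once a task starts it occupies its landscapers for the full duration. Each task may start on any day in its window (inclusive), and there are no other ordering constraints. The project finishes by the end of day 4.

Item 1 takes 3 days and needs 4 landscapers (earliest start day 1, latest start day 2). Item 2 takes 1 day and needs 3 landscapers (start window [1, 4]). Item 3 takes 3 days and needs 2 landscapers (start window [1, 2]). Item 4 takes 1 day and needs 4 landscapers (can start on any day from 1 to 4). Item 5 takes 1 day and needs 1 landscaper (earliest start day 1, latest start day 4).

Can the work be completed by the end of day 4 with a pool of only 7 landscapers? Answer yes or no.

Schedule Item 1@1, Item 2@1, Item 3@2, Item 4@4, Item 5@2: d1:7  d2:7  d3:6  d4:6 — peak 7 ≤ 7.

yes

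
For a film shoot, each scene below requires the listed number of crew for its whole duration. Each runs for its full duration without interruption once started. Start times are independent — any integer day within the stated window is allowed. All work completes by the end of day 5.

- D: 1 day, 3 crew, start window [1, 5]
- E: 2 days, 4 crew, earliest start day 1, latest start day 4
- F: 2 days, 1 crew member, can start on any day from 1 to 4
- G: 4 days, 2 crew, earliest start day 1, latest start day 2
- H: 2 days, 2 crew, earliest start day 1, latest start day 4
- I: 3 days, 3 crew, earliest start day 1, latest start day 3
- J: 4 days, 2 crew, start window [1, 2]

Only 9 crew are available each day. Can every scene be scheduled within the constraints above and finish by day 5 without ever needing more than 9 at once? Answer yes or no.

Schedule D@1, E@1, F@1, G@2, H@3, I@3, J@2: d1:8  d2:9  d3:9  d4:9  d5:7 — peak 9 ≤ 9.

yes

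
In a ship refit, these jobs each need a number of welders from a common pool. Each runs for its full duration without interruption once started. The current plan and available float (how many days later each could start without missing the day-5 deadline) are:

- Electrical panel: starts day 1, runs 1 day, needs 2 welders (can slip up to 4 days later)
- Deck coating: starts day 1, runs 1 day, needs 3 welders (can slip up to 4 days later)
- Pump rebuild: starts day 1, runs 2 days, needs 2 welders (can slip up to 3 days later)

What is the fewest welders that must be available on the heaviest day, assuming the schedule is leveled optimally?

3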